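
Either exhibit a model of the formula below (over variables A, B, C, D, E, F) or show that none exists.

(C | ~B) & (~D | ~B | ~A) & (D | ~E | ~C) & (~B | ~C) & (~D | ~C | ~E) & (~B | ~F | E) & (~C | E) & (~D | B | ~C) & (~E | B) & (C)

UNSATISFIABLE

The clause (C) is unit, so C = 1.
The clause (~B) is unit, so B = 0.
The clause (E) is unit, so E = 1.
But (~E) is also a unit clause — contradiction.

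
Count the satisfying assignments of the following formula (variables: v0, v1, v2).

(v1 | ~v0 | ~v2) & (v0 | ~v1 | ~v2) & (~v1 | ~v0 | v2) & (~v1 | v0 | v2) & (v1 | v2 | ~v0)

There are 2^3 = 8 truth assignments over (v0, v1, v2).
Check each against the 5 clauses (columns in the order v0, v1, v2):
  F F F  ✓ satisfies all
  F F T  ✓ satisfies all
  F T F  ✗ fails (~v1 | v0 | v2)
  F T T  ✗ fails (v0 | ~v1 | ~v2)
  T F F  ✗ fails (v1 | v2 | ~v0)
  T F T  ✗ fails (v1 | ~v0 | ~v2)
  T T F  ✗ fails (~v1 | ~v0 | v2)
  T T T  ✓ satisfies all
3 of the 8 rows are models.

3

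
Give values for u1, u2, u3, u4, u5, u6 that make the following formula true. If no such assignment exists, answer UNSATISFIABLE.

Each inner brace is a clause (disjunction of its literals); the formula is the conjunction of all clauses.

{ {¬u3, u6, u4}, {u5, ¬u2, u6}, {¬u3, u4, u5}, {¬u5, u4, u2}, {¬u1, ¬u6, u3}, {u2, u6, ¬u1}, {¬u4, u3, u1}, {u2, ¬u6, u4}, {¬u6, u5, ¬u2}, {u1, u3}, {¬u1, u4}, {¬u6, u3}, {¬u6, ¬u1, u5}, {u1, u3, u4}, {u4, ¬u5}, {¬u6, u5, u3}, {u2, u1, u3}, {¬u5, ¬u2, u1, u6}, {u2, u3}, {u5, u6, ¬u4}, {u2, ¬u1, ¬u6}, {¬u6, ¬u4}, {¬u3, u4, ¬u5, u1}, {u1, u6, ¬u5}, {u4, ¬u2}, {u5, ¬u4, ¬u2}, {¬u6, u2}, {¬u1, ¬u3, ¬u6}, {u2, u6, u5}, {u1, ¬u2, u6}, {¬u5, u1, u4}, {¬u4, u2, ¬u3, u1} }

u1=True; u2=True; u3=False; u4=True; u5=True; u6=False

Branch on u1: set u1 = True.
From the singleton clause (u4), u4 = True.
From the singleton clause (¬u6), u6 = False.
From the singleton clause (u2), u2 = True.
From the singleton clause (u5), u5 = True.
No clause remains; u3 is free.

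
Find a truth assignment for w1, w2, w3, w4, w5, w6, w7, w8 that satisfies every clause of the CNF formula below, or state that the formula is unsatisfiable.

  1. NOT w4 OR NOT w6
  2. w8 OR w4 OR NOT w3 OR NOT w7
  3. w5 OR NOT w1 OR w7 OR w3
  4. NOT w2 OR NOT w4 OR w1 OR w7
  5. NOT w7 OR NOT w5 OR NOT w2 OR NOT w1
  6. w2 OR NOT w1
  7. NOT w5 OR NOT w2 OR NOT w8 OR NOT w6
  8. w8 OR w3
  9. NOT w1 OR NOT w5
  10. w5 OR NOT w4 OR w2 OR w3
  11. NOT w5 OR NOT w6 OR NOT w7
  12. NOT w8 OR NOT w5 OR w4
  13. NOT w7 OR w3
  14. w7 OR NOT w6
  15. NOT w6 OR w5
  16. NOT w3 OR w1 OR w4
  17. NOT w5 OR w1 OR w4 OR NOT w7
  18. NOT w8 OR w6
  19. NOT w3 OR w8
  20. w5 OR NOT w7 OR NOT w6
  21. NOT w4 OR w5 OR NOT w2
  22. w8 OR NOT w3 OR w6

Case w4 = false:
Case w2 = true:
Case w8 = true:
From the singleton clause (NOT w5), w5 = false.
From the singleton clause (NOT w6), w6 = false.
That conflicts with the unit clause (w6).
Undo w8 and try w8 = false.
From the singleton clause (w3), w3 = true.
That conflicts with the unit clause (NOT w3).
Either choice for w8 ends in contradiction.
Undo w2 and try w2 = false.
From the singleton clause (NOT w1), w1 = false.
From the singleton clause (NOT w3), w3 = false.
From the singleton clause (w8), w8 = true.
From the singleton clause (NOT w5), w5 = false.
From the singleton clause (NOT w7), w7 = false.
From the singleton clause (NOT w6), w6 = false.
That conflicts with the unit clause (w6).
Either choice for w2 ends in contradiction.
Undo w4 and try w4 = true.
From the singleton clause (NOT w6), w6 = false.
From the singleton clause (NOT w8), w8 = false.
From the singleton clause (w3), w3 = true.
That conflicts with the unit clause (NOT w3).
Either choice for w4 ends in contradiction.

UNSATISFIABLE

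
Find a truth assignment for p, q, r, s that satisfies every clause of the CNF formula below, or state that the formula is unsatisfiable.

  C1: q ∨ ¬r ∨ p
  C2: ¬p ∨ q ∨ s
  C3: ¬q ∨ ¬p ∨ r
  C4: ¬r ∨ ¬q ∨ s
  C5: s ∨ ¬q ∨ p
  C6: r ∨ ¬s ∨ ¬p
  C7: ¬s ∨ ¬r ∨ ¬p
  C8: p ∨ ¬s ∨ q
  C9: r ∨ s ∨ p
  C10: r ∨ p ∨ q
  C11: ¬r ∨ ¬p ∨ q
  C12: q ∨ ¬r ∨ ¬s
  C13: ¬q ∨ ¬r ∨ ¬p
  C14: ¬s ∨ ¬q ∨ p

Try q = True.
Try p = False.
The clause (s) is unit, so s = True.
That conflicts with the unit clause (¬s).
So p must be the other value — set p = True.
The clause (r) is unit, so r = True.
That conflicts with the unit clause (¬r).
Neither p = True nor p = False works.
So q must be the other value — set q = False.
Try r = False.
The clause (p) is unit, so p = True.
The clause (s) is unit, so s = True.
That conflicts with the unit clause (¬s).
So r must be the other value — set r = True.
The clause (p) is unit, so p = True.
That conflicts with the unit clause (¬p).
Neither r = True nor r = False works.
Neither q = True nor q = False works.

UNSATISFIABLE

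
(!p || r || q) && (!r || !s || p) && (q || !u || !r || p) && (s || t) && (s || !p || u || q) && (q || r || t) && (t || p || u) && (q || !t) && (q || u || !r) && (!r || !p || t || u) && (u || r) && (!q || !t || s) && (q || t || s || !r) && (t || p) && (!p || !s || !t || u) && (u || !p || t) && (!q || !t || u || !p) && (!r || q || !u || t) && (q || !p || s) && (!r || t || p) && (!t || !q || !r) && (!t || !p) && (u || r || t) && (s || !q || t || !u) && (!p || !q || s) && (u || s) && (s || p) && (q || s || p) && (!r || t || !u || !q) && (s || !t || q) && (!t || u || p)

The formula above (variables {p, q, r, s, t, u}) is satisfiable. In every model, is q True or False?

True

Suppose q = false.
Unit clause (!t) forces t = false.
Unit clause (s) forces s = true.
Unit clause (r) forces r = true.
Unit clause (p) forces p = true.
Unit clause (u) forces u = true.
That conflicts with the unit clause (!u).
So every satisfying assignment has q = True.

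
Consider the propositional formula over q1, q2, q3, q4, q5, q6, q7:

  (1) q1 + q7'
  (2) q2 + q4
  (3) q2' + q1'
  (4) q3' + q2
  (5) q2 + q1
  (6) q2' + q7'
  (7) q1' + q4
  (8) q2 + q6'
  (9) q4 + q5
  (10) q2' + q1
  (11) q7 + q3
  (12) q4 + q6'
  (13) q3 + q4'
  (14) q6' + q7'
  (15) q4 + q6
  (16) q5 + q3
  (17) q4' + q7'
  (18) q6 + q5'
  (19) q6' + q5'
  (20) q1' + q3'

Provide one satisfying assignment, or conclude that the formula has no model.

UNSATISFIABLE

Case q1 = 1:
Unit clause (q2') forces q2 = 0.
Unit clause (q4) forces q4 = 1.
Unit clause (q3') forces q3 = 0.
But (q3) is also a unit clause — contradiction.
Undo q1 and try q1 = 0.
Unit clause (q7') forces q7 = 0.
Unit clause (q2) forces q2 = 1.
But (q2') is also a unit clause — contradiction.
Both values of q1 lead to a conflict.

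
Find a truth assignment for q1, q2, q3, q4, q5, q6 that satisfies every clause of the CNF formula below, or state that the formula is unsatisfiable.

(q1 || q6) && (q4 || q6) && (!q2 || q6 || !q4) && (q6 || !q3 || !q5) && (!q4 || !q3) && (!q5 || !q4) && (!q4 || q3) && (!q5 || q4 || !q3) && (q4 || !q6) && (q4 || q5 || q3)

UNSATISFIABLE

Branch on q1: set q1 = true.
Branch on q4: set q4 = true.
The clause (!q3) is unit, so q3 = false.
Now (q3) is unsatisfied and unit — conflict.
That branch fails; take q4 = false instead.
The clause (q6) is unit, so q6 = true.
Now (!q6) is unsatisfied and unit — conflict.
Either choice for q4 ends in contradiction.
That branch fails; take q1 = false instead.
The clause (q6) is unit, so q6 = true.
The clause (q4) is unit, so q4 = true.
The clause (!q3) is unit, so q3 = false.
Now (q3) is unsatisfied and unit — conflict.
Either choice for q1 ends in contradiction.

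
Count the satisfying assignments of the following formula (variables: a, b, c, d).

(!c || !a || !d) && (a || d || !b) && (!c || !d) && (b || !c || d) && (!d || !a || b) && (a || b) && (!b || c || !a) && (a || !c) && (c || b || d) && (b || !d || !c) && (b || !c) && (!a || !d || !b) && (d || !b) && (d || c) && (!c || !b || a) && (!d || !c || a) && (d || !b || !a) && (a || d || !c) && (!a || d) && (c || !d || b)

There are 2^4 = 16 truth assignments over (a, b, c, d).
Split on b. With b = true, the clauses containing b are satisfied and !b drops from the rest; 1 of the 2^3 = 8 assignments to the other variables satisfy what remains.
With b = false, by the same count on the reduced clause set, 0 assignments work.
Total: 1 + 0 = 1.

1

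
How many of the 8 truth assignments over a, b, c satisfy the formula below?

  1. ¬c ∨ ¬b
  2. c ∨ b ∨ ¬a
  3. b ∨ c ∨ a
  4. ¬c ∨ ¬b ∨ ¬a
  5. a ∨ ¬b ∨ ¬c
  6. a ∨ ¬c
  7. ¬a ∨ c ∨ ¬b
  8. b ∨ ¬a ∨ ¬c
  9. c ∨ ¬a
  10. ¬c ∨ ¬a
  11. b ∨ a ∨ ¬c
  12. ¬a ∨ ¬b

1

There are 2^3 = 8 truth assignments over (a, b, c).
Check each against the 12 clauses (columns in the order a, b, c):
  F F F  ✗ fails (b ∨ c ∨ a)
  F F T  ✗ fails (a ∨ ¬c)
  F T F  ✓ satisfies all
  F T T  ✗ fails (¬c ∨ ¬b)
  T F F  ✗ fails (c ∨ b ∨ ¬a)
  T F T  ✗ fails (b ∨ ¬a ∨ ¬c)
  T T F  ✗ fails (¬a ∨ c ∨ ¬b)
  T T T  ✗ fails (¬c ∨ ¬b)
1 of the 8 rows is a model.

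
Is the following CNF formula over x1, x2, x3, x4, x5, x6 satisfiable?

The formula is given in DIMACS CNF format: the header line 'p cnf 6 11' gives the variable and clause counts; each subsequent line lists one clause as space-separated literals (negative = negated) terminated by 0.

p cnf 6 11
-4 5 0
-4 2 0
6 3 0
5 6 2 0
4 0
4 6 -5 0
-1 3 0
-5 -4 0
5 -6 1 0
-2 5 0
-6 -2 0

No

From the singleton clause (x4), x4 = True.
From the singleton clause (x5), x5 = True.
That conflicts with the unit clause (¬x5).
No assignment satisfies every clause.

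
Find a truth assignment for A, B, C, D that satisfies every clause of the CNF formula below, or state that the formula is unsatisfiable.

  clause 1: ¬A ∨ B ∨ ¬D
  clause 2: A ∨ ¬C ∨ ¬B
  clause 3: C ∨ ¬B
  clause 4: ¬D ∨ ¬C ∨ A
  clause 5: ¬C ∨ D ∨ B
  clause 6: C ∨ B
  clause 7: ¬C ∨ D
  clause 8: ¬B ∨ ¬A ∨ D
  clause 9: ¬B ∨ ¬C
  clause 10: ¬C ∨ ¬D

UNSATISFIABLE

Branch on C: set C = True.
From the singleton clause (D), D = True.
Now (¬D) is unsatisfied and unit — conflict.
So C must be the other value — set C = False.
From the singleton clause (¬B), B = False.
Now (B) is unsatisfied and unit — conflict.
Both values of C lead to a conflict.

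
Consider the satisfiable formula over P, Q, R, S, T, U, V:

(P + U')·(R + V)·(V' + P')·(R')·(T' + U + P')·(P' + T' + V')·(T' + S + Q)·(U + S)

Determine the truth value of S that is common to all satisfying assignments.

True

Suppose S = 0.
From the singleton clause (R'), R = 0.
From the singleton clause (V), V = 1.
From the singleton clause (P'), P = 0.
From the singleton clause (U'), U = 0.
But (U) is also a unit clause — contradiction.
So every satisfying assignment has S = True.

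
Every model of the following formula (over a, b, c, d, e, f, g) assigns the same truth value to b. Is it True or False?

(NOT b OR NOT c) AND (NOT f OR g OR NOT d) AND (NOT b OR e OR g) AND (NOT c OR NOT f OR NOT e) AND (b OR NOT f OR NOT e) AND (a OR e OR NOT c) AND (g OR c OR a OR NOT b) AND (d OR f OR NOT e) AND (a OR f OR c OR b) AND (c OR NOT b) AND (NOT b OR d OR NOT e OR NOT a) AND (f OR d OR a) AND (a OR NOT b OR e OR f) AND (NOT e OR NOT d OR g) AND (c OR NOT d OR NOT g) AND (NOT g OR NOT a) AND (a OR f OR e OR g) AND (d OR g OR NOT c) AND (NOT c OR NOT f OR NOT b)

Suppose b = true.
The clause (NOT c) is unit, so c = false.
That conflicts with the unit clause (c).
So every satisfying assignment has b = False.

False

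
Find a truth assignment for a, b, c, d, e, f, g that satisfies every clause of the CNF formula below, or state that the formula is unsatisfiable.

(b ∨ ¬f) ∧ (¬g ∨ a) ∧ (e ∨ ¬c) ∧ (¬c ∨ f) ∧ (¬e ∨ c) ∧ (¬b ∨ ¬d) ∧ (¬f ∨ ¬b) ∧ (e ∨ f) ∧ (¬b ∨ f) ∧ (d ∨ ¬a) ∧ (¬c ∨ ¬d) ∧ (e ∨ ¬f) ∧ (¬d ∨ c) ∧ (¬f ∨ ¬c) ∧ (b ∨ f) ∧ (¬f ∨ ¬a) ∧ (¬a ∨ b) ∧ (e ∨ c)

UNSATISFIABLE

Suppose b = True.
(¬d) alone gives d = False.
(¬f) alone gives f = False.
Now (f) is unsatisfied and unit — conflict.
Backtrack on b: now try b = False.
(¬f) alone gives f = False.
Now (f) is unsatisfied and unit — conflict.
Both values of b lead to a conflict.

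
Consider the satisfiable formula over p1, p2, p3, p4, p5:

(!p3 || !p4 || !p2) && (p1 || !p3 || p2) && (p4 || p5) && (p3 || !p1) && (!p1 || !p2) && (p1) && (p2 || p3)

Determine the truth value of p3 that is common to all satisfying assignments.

Suppose p3 = false.
The clause (!p1) is unit, so p1 = false.
Now (p1) is unsatisfied and unit — conflict.
So every satisfying assignment has p3 = True.

True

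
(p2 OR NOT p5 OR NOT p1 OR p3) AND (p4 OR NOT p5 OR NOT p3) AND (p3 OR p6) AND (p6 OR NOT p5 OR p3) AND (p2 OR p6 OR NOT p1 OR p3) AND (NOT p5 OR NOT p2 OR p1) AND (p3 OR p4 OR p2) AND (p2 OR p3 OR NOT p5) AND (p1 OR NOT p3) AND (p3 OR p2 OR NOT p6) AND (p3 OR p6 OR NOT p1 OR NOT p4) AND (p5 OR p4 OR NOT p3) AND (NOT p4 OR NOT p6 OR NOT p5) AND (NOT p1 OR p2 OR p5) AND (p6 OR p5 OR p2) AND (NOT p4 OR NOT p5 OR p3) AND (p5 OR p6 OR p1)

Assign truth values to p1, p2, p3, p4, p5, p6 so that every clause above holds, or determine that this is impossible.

p1: true; p2: true; p3: true; p4: true; p5: true; p6: false

Suppose p3 = true.
(p1) alone gives p1 = true.
Suppose p4 = true.
Suppose p6 = false.
Suppose p2 = true.
Every clause is now satisfied; p5 is unconstrained.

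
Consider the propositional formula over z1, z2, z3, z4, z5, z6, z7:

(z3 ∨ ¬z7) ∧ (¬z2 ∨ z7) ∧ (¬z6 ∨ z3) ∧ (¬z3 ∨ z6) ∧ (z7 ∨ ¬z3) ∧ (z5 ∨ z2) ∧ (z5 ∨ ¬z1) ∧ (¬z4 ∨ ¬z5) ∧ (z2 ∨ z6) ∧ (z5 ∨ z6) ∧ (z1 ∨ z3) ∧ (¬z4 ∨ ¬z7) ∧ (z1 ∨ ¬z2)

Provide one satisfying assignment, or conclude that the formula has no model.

Try z3 = True.
Unit clause (z6) forces z6 = True.
Unit clause (z7) forces z7 = True.
Unit clause (¬z4) forces z4 = False.
Try z5 = True.
Try z1 = True.
No clause remains; z2 is free.

z1=True, z2=False, z3=True, z4=False, z5=True, z6=True, z7=True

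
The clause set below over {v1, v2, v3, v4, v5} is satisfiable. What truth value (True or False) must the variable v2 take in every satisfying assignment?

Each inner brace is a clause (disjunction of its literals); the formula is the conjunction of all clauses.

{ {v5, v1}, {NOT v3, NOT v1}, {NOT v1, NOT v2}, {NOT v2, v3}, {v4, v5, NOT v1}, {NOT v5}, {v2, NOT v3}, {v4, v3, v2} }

Suppose v2 = true.
From the singleton clause (NOT v1), v1 = false.
From the singleton clause (v5), v5 = true.
That conflicts with the unit clause (NOT v5).
So every satisfying assignment has v2 = False.

False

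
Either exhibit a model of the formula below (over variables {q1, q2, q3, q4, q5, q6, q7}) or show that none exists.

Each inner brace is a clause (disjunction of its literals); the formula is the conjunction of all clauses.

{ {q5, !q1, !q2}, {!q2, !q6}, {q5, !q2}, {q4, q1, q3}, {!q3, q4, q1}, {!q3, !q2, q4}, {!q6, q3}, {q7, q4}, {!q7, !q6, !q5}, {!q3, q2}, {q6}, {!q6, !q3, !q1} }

From the singleton clause (q6), q6 = true.
From the singleton clause (!q2), q2 = false.
From the singleton clause (q3), q3 = true.
Now (!q3) is unsatisfied and unit — conflict.

UNSATISFIABLE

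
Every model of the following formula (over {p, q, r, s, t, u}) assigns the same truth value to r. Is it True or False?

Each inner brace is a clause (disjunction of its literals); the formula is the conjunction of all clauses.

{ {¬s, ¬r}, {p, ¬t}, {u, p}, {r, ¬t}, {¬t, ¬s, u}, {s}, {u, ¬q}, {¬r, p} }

False

Suppose r = True.
(¬s) alone gives s = False.
That conflicts with the unit clause (s).
So every satisfying assignment has r = False.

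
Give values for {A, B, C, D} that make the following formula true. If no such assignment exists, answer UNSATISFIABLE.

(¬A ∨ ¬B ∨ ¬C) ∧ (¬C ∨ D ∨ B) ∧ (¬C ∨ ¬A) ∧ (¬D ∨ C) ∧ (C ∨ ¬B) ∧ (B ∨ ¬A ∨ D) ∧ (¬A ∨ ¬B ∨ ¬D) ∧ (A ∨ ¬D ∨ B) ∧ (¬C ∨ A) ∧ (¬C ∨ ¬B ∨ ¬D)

Try C = False.
(¬D) alone gives D = False.
(¬B) alone gives B = False.
(¬A) alone gives A = False.
Every clause now holds.

A=False; B=False; C=False; D=False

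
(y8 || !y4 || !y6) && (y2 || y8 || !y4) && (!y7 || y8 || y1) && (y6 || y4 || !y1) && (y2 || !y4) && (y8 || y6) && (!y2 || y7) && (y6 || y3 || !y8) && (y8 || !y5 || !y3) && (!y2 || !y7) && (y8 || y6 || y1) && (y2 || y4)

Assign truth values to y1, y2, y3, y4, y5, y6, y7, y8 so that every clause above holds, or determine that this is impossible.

Case y2 = true:
Unit clause (y7) forces y7 = true.
Now (!y7) is unsatisfied and unit — conflict.
That branch fails; take y2 = false instead.
Unit clause (!y4) forces y4 = false.
Now (y4) is unsatisfied and unit — conflict.
Either choice for y2 ends in contradiction.

UNSATISFIABLE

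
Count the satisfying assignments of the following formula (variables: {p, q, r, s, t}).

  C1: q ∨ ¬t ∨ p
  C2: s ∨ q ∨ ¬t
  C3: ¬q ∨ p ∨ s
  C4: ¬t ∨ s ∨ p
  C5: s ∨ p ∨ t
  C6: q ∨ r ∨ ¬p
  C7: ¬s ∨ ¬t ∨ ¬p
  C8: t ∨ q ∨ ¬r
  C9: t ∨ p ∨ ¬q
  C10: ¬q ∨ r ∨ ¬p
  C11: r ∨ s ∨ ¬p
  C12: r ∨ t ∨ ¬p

6

There are 2^5 = 32 truth assignments over (p, q, r, s, t).
Split on r. With r = True, the clauses containing r are satisfied and ¬r drops from the rest; 4 of the 2^4 = 16 assignments to the other variables satisfy what remains.
With r = False, by the same count on the reduced clause set, 2 assignments work.
(One model: p=F, q=F, r=F, s=T, t=F.)
Total: 4 + 2 = 6.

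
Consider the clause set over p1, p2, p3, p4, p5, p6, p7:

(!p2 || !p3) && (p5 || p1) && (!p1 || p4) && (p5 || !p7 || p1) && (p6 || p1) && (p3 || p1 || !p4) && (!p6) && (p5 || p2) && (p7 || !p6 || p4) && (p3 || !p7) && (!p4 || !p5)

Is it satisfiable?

The clause (!p6) is unit, so p6 = false.
The clause (p1) is unit, so p1 = true.
The clause (p4) is unit, so p4 = true.
The clause (!p5) is unit, so p5 = false.
The clause (p2) is unit, so p2 = true.
The clause (!p3) is unit, so p3 = false.
The clause (!p7) is unit, so p7 = false.
This assignment satisfies each clause.
A satisfying assignment: p1 ↦ true; p2 ↦ true; p3 ↦ false; p4 ↦ true; p5 ↦ false; p6 ↦ false; p7 ↦ false.

Yes, satisfiable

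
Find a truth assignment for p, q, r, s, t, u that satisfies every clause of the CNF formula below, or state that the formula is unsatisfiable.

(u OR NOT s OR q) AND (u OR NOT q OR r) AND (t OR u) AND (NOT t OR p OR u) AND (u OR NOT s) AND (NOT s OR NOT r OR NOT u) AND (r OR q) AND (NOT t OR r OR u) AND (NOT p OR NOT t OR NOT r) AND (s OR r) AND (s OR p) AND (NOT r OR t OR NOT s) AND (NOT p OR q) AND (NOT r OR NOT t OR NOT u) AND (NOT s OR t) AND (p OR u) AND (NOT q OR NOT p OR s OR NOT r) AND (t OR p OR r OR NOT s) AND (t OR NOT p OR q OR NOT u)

p: false, q: true, r: false, s: true, t: true, u: true

Branch on t: set t = true.
Branch on p: set p = false.
(u) alone gives u = true.
(s) alone gives s = true.
(NOT r) alone gives r = false.
(q) alone gives q = true.
All clauses are satisfied.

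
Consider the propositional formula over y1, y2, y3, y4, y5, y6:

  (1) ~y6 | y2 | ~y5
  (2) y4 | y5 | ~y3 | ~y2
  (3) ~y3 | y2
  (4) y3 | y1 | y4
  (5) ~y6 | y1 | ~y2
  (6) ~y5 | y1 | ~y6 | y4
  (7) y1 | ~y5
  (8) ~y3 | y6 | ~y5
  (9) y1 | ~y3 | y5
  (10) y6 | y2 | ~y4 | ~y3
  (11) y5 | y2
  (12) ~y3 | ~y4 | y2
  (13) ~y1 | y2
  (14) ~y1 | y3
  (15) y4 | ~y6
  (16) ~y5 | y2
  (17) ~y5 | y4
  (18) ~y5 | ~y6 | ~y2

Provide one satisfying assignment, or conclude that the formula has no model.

y1=1,  y2=1,  y3=1,  y4=1,  y5=0,  y6=0

Branch on y3: set y3 = 1.
From the singleton clause (y2), y2 = 1.
Branch on y4: set y4 = 1.
Branch on y6: set y6 = 0.
From the singleton clause (~y5), y5 = 0.
From the singleton clause (y1), y1 = 1.
Every clause now holds.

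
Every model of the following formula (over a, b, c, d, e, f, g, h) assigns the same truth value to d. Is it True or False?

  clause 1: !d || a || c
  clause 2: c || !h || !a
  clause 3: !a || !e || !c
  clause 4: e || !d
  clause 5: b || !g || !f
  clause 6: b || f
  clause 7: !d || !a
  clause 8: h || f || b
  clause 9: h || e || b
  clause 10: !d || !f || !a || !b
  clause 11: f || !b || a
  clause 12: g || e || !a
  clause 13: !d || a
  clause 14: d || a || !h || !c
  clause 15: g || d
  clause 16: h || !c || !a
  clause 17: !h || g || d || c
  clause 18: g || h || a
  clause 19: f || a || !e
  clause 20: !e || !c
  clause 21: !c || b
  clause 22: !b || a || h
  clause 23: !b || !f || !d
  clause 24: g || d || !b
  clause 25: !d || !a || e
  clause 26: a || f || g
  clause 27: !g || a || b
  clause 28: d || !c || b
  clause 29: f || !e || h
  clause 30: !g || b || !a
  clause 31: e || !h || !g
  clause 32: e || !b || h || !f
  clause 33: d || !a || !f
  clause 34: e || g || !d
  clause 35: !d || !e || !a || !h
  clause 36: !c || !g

Suppose d = true.
The clause (e) is unit, so e = true.
The clause (!a) is unit, so a = false.
But (a) is also a unit clause — contradiction.
So every satisfying assignment has d = False.

False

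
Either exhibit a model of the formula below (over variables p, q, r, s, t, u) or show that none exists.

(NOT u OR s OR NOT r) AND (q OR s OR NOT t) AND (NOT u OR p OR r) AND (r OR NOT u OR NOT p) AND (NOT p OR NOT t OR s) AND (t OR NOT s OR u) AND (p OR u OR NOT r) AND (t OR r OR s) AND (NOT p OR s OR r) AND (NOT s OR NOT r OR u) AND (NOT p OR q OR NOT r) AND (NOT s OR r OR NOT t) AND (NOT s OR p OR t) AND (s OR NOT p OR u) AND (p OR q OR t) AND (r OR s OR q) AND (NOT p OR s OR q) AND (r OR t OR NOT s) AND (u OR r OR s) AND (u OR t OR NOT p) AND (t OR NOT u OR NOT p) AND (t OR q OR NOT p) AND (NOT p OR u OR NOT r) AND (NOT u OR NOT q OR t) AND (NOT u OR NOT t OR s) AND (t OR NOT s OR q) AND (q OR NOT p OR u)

p ↦ false; q ↦ false; r ↦ true; s ↦ true; t ↦ true; u ↦ true

Case u = true:
Case s = true:
Case p = false:
From the singleton clause (r), r = true.
From the singleton clause (t), t = true.
All clauses hold; q can take either value.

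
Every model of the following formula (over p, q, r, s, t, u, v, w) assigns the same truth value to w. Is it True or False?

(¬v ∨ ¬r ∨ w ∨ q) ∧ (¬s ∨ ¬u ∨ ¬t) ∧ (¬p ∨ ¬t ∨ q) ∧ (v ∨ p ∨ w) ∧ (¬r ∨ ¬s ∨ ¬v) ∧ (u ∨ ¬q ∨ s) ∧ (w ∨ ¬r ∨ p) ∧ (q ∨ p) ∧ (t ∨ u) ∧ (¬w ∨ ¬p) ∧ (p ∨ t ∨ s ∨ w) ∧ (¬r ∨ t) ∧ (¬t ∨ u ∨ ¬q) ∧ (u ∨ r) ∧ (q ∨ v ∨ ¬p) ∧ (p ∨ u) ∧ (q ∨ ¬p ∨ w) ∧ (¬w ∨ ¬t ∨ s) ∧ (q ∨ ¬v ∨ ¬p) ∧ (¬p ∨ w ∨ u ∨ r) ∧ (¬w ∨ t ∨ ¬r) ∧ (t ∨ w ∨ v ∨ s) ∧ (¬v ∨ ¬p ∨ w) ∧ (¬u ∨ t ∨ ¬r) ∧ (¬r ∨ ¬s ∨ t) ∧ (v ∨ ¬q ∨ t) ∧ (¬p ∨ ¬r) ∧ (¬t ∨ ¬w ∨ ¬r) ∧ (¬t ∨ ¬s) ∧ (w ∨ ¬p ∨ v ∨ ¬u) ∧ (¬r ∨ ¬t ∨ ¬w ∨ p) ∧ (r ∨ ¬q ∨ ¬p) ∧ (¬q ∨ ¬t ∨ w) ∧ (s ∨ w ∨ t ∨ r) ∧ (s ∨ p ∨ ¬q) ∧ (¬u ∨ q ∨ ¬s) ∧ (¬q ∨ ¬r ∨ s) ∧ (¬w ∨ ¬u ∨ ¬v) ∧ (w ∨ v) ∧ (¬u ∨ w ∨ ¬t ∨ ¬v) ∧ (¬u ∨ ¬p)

Suppose w = True.
(¬p) alone gives p = False.
(q) alone gives q = True.
(u) alone gives u = True.
(s) alone gives s = True.
(¬t) alone gives t = False.
(¬r) alone gives r = False.
(v) alone gives v = True.
That conflicts with the unit clause (¬v).
So every satisfying assignment has w = False.

False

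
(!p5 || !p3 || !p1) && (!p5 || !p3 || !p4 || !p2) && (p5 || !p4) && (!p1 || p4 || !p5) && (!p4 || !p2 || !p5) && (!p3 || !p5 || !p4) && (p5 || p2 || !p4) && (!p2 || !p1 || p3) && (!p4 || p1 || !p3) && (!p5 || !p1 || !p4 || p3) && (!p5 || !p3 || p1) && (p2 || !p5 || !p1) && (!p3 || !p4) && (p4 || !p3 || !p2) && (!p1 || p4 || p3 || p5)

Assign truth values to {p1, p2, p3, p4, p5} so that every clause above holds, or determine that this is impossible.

Case p5 = false:
Unit clause (!p4) forces p4 = false.
Case p3 = true:
Unit clause (!p2) forces p2 = false.
Every clause is now satisfied; p1 is unconstrained.

p1 ↦ false,  p2 ↦ false,  p3 ↦ true,  p4 ↦ false,  p5 ↦ false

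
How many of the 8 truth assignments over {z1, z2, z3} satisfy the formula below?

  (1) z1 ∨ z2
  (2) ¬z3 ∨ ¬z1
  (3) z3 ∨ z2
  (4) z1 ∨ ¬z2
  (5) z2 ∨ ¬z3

There are 2^3 = 8 truth assignments over (z1, z2, z3).
Check each against the 5 clauses (columns in the order z1, z2, z3):
  F F F  ✗ fails (z1 ∨ z2)
  F F T  ✗ fails (z1 ∨ z2)
  F T F  ✗ fails (z1 ∨ ¬z2)
  F T T  ✗ fails (z1 ∨ ¬z2)
  T F F  ✗ fails (z3 ∨ z2)
  T F T  ✗ fails (¬z3 ∨ ¬z1)
  T T F  ✓ satisfies all
  T T T  ✗ fails (¬z3 ∨ ¬z1)
1 of the 8 rows is a model.

1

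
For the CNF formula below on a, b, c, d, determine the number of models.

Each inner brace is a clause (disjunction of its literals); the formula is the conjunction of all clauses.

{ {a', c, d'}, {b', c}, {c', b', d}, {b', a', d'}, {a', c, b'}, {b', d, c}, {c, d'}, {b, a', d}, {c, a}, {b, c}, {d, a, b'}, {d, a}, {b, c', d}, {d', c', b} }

1

There are 2^4 = 16 truth assignments over (a, b, c, d).
Split on a. With a = 1, the clauses containing a are satisfied and a' drops from the rest; 0 of the 2^3 = 8 assignments to the other variables satisfy what remains.
With a = 0, by the same count on the reduced clause set, 1 assignment works.
(One model: a=F, b=T, c=T, d=T.)
Total: 0 + 1 = 1.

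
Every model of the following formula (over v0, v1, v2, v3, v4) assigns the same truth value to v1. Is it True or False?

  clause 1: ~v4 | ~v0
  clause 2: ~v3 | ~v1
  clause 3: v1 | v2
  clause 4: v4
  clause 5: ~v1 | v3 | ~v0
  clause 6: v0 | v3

False

Suppose v1 = 1.
From the singleton clause (~v3), v3 = 0.
From the singleton clause (v4), v4 = 1.
From the singleton clause (~v0), v0 = 0.
But (v0) is also a unit clause — contradiction.
So every satisfying assignment has v1 = False.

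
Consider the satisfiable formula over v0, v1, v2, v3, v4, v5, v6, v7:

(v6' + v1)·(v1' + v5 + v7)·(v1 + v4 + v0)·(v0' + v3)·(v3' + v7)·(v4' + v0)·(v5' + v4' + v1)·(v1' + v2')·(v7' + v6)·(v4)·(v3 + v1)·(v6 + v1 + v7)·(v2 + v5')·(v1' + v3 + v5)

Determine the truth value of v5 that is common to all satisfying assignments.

False

Suppose v5 = 1.
Unit clause (v4) forces v4 = 1.
Unit clause (v0) forces v0 = 1.
Unit clause (v3) forces v3 = 1.
Unit clause (v7) forces v7 = 1.
Unit clause (v1) forces v1 = 1.
Unit clause (v2') forces v2 = 0.
That conflicts with the unit clause (v2).
So every satisfying assignment has v5 = False.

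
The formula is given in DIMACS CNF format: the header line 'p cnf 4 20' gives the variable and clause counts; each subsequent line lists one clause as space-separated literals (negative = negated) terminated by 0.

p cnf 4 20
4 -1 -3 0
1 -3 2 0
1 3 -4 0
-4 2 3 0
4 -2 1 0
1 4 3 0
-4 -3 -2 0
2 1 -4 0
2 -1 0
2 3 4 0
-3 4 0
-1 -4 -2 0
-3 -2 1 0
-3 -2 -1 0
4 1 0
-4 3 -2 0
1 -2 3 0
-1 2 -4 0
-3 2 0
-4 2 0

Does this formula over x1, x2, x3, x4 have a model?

Yes

Suppose x2 = True.
Suppose x4 = False.
(x1) alone gives x1 = True.
(¬x3) alone gives x3 = False.
Every clause now holds.
A satisfying assignment: x1 ↦ True; x2 ↦ True; x3 ↦ False; x4 ↦ False.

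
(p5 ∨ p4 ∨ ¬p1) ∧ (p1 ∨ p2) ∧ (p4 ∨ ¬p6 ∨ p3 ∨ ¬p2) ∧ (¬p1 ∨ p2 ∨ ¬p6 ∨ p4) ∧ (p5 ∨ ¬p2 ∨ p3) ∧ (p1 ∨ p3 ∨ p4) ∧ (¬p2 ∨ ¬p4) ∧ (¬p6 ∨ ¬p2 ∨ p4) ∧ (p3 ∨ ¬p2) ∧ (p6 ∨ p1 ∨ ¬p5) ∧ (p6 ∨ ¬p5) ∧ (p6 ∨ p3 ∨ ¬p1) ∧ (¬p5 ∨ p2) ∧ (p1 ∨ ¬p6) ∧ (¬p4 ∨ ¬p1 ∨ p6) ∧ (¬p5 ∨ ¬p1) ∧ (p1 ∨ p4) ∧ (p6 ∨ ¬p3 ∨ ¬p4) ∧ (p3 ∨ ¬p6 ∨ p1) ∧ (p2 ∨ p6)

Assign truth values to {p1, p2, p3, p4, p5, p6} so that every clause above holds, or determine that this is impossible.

p1=True,  p2=False,  p3=False,  p4=True,  p5=False,  p6=True

Try p1 = True.
From the singleton clause (¬p5), p5 = False.
From the singleton clause (p4), p4 = True.
From the singleton clause (¬p2), p2 = False.
From the singleton clause (p6), p6 = True.
Every clause is now satisfied; p3 is unconstrained.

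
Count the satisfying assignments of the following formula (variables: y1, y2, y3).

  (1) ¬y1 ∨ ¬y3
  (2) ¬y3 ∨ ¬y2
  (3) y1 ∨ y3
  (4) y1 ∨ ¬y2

3

There are 2^3 = 8 truth assignments over (y1, y2, y3).
Check each against the 4 clauses (columns in the order y1, y2, y3):
  F F F  ✗ fails (y1 ∨ y3)
  F F T  ✓ satisfies all
  F T F  ✗ fails (y1 ∨ y3)
  F T T  ✗ fails (¬y3 ∨ ¬y2)
  T F F  ✓ satisfies all
  T F T  ✗ fails (¬y1 ∨ ¬y3)
  T T F  ✓ satisfies all
  T T T  ✗ fails (¬y1 ∨ ¬y3)
3 of the 8 rows are models.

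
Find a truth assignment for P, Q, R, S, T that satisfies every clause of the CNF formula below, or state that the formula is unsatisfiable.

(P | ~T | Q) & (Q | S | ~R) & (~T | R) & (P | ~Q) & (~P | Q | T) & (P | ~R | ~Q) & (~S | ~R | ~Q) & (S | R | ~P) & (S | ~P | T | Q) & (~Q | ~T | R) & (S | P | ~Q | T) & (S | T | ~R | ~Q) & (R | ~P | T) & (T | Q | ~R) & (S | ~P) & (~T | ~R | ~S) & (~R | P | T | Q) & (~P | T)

P: 0; Q: 0; R: 0; S: 1; T: 0

Case T = 0:
The clause (~P) is unit, so P = 0.
The clause (~Q) is unit, so Q = 0.
The clause (~R) is unit, so R = 0.
No clause remains; S is free.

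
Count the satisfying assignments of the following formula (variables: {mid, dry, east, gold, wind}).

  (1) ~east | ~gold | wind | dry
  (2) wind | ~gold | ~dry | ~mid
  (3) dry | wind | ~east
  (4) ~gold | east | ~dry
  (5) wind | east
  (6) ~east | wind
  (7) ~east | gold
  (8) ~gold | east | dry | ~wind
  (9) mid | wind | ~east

There are 2^5 = 32 truth assignments over (mid, dry, east, gold, wind).
Split on gold. With gold = 1, the clauses containing gold are satisfied and ~gold drops from the rest; 4 of the 2^4 = 16 assignments to the other variables satisfy what remains.
With gold = 0, by the same count on the reduced clause set, 4 assignments work.
Total: 4 + 4 = 8.

8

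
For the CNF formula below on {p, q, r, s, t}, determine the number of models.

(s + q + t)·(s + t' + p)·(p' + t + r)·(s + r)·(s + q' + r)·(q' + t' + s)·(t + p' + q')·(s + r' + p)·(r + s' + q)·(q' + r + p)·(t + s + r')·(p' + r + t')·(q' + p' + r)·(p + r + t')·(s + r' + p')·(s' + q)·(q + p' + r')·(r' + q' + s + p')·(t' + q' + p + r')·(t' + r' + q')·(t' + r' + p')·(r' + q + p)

1

There are 2^5 = 32 truth assignments over (p, q, r, s, t).
Split on t. With t = 1, the clauses containing t are satisfied and t' drops from the rest; 0 of the 2^4 = 16 assignments to the other variables satisfy what remains.
With t = 0, by the same count on the reduced clause set, 1 assignment works.
(One model: p=F, q=T, r=T, s=T, t=F.)
Total: 0 + 1 = 1.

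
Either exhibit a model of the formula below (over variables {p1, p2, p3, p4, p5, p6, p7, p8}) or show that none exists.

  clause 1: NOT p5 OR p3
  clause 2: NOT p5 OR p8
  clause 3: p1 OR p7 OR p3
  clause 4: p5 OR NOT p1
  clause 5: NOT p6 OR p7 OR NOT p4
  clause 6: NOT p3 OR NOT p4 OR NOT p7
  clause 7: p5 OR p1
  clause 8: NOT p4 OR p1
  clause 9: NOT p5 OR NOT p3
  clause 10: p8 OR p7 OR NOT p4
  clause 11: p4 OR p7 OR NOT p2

UNSATISFIABLE

Try p5 = false.
The clause (NOT p1) is unit, so p1 = false.
Now (p1) is unsatisfied and unit — conflict.
So p5 must be the other value — set p5 = true.
The clause (p3) is unit, so p3 = true.
Now (NOT p3) is unsatisfied and unit — conflict.
Neither p5 = true nor p5 = false works.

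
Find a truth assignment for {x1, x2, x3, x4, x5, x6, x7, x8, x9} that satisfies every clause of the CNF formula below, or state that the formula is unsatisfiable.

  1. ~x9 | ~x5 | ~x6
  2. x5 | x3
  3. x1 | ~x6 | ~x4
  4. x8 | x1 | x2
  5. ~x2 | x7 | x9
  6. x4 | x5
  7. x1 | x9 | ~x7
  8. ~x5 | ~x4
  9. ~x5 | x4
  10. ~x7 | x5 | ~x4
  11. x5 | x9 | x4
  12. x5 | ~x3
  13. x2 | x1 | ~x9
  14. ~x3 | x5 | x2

UNSATISFIABLE

Case x5 = 1:
From the singleton clause (~x4), x4 = 0.
But (x4) is also a unit clause — contradiction.
That branch fails; take x5 = 0 instead.
From the singleton clause (x3), x3 = 1.
But (~x3) is also a unit clause — contradiction.
Either choice for x5 ends in contradiction.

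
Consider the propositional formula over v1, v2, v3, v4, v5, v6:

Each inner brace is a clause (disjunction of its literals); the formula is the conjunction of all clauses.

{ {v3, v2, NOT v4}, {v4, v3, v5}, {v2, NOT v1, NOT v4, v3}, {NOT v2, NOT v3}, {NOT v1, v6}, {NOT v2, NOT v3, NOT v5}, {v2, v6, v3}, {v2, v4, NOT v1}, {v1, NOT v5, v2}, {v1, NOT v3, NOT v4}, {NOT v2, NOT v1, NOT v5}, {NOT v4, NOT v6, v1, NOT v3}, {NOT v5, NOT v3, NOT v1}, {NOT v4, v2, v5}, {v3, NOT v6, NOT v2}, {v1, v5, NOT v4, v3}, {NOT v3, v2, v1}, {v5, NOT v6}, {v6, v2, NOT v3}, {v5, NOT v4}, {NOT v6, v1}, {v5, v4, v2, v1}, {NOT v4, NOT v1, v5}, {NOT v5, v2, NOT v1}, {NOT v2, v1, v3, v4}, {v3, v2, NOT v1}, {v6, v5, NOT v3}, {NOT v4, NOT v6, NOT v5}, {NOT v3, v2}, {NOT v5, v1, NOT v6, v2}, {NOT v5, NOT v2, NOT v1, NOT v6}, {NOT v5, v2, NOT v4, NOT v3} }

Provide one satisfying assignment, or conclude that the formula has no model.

Case v2 = true:
(NOT v3) alone gives v3 = false.
(NOT v6) alone gives v6 = false.
(NOT v1) alone gives v1 = false.
(v4) alone gives v4 = true.
(v5) alone gives v5 = true.
This assignment satisfies each clause.

v1=false; v2=true; v3=false; v4=true; v5=true; v6=false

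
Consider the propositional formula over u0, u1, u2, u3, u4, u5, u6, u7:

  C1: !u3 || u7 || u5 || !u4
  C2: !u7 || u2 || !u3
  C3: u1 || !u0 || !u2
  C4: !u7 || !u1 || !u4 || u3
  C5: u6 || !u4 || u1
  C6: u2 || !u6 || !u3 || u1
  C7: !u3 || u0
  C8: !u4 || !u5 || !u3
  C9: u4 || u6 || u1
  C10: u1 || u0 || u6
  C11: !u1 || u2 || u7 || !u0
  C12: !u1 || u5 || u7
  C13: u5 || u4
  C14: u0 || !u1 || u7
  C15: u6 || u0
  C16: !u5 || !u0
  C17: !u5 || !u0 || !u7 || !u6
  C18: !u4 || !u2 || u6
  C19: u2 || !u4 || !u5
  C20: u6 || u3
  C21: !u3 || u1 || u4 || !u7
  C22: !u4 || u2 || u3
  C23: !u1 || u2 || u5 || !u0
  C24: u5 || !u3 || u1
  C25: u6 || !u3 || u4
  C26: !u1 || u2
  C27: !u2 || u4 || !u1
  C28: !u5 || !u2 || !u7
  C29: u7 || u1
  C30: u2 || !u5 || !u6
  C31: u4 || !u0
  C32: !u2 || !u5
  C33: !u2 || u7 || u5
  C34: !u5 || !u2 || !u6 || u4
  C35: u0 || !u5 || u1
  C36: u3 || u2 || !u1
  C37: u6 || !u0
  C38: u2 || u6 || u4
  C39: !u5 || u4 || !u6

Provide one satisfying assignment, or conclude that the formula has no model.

u0 ↦ true, u1 ↦ true, u2 ↦ true, u3 ↦ true, u4 ↦ true, u5 ↦ false, u6 ↦ true, u7 ↦ true

Try u3 = true.
Unit clause (u0) forces u0 = true.
Unit clause (!u5) forces u5 = false.
Unit clause (u4) forces u4 = true.
Unit clause (u7) forces u7 = true.
Unit clause (u2) forces u2 = true.
Unit clause (u1) forces u1 = true.
Unit clause (u6) forces u6 = true.
This assignment satisfies each clause.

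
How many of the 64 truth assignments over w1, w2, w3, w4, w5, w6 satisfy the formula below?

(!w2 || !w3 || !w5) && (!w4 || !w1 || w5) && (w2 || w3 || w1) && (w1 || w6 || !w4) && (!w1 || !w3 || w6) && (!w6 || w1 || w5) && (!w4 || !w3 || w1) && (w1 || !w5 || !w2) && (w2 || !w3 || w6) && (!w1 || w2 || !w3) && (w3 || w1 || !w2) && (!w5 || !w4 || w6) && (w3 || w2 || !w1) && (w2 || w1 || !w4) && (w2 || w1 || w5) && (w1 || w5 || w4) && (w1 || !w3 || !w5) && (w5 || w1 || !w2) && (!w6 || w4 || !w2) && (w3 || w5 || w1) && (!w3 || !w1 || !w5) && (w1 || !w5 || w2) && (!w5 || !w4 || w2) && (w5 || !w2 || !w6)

3

There are 2^6 = 64 truth assignments over (w1, w2, w3, w4, w5, w6).
Split on w3. With w3 = true, the clauses containing w3 are satisfied and !w3 drops from the rest; 0 of the 2^5 = 32 assignments to the other variables satisfy what remains.
With w3 = false, by the same count on the reduced clause set, 3 assignments work.
(One model: w1=T, w2=T, w3=F, w4=F, w5=F, w6=F.)
Total: 0 + 3 = 3.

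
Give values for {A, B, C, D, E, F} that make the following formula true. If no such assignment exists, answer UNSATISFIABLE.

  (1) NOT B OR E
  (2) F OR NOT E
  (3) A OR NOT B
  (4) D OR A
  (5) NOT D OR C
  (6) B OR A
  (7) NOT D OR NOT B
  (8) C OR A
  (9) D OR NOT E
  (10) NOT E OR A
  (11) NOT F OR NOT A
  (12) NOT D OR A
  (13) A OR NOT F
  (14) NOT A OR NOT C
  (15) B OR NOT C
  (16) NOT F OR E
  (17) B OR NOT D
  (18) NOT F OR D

Try B = false.
(A) alone gives A = true.
(NOT F) alone gives F = false.
(NOT E) alone gives E = false.
(NOT C) alone gives C = false.
(NOT D) alone gives D = false.
This assignment satisfies each clause.

A ↦ true,  B ↦ false,  C ↦ false,  D ↦ false,  E ↦ false,  F ↦ false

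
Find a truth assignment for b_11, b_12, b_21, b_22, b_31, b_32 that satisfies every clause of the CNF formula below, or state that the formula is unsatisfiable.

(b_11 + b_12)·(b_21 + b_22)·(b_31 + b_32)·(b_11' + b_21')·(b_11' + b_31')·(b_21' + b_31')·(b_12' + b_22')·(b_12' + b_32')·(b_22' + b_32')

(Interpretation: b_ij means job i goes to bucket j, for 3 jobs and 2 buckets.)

UNSATISFIABLE

Try b_11 = 1.
(b_21') alone gives b_21 = 0.
(b_22) alone gives b_22 = 1.
(b_31') alone gives b_31 = 0.
(b_32) alone gives b_32 = 1.
That conflicts with the unit clause (b_32').
Undo b_11 and try b_11 = 0.
(b_12) alone gives b_12 = 1.
(b_22') alone gives b_22 = 0.
(b_21) alone gives b_21 = 1.
(b_31') alone gives b_31 = 0.
(b_32) alone gives b_32 = 1.
That conflicts with the unit clause (b_32').
Both values of b_11 lead to a conflict.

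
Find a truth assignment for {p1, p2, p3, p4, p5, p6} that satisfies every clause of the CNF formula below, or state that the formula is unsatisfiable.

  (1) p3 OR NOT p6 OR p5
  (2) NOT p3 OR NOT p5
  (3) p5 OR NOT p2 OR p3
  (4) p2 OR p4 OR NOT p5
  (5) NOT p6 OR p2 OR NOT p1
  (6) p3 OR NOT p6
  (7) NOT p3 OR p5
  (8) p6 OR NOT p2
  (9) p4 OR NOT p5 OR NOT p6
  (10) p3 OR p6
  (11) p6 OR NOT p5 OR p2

UNSATISFIABLE

Branch on p3: set p3 = false.
Unit clause (NOT p6) forces p6 = false.
That conflicts with the unit clause (p6).
Undo p3 and try p3 = true.
Unit clause (NOT p5) forces p5 = false.
That conflicts with the unit clause (p5).
Both values of p3 lead to a conflict.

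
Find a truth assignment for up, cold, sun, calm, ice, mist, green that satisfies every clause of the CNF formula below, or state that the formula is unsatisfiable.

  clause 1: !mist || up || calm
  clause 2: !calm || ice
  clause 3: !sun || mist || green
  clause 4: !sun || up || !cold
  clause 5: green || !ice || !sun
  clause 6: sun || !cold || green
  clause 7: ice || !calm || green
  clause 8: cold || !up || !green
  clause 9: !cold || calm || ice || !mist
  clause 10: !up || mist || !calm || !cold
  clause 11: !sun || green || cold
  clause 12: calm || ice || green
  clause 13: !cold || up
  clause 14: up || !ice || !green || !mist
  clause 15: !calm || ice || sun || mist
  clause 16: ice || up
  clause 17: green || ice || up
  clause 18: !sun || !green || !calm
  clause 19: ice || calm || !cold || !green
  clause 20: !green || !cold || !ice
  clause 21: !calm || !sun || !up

Branch on calm: set calm = true.
The clause (ice) is unit, so ice = true.
Branch on green: set green = true.
The clause (!sun) is unit, so sun = false.
The clause (!cold) is unit, so cold = false.
The clause (!up) is unit, so up = false.
The clause (!mist) is unit, so mist = false.
Every clause now holds.

up=false, cold=false, sun=false, calm=true, ice=true, mist=false, green=true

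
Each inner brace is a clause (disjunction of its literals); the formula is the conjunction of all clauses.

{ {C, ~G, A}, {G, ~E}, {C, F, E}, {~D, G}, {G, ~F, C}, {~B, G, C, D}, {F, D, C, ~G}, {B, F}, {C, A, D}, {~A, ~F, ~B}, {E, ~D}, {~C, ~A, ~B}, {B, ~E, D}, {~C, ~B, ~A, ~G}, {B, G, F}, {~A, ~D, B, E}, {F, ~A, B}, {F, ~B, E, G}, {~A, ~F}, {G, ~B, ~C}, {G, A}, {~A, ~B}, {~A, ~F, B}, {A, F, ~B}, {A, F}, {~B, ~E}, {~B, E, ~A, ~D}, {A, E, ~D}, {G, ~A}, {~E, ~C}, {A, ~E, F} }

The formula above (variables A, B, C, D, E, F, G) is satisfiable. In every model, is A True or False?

False

Suppose A = 1.
(~F) alone gives F = 0.
(B) alone gives B = 1.
Now (~B) is unsatisfied and unit — conflict.
So every satisfying assignment has A = False.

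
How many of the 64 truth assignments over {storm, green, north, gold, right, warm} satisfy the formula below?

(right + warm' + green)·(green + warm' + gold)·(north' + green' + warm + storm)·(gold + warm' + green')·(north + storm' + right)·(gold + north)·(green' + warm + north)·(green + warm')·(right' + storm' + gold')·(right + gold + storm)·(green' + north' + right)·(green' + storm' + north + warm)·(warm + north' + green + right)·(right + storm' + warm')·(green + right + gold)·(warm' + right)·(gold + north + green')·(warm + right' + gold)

There are 2^6 = 64 truth assignments over (storm, green, north, gold, right, warm).
Split on storm. With storm = 1, the clauses containing storm are satisfied and storm' drops from the rest; 0 of the 2^5 = 32 assignments to the other variables satisfy what remains.
With storm = 0, by the same count on the reduced clause set, 5 assignments work.
Total: 0 + 5 = 5.

5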